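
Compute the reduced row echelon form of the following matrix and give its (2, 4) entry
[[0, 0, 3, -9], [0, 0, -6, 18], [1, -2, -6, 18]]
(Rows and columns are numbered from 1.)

-3

R1 <-> R3
R2 -> -1/6·R2
R3 -> R3 − 3·R2
R1 -> R1 + 6·R2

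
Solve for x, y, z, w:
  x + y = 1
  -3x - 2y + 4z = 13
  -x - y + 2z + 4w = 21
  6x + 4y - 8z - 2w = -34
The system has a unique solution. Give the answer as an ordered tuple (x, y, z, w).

Form the augmented matrix and row-reduce:
  [  1   1   0   0  |    1 ]
  [ -3  -2   4   0  |   13 ]
  [ -1  -1   2   4  |   21 ]
  [  6   4  -8  -2  |  -34 ]
R2 := R2 + 3·R1
R3 := R3 + R1
R4 := R4 − 6·R1
R4 := R4 + 2·R2
R3 := 1/2·R3
R4 := -1/2·R4
R3 := R3 − 2·R4
R2 := R2 − 4·R3
R1 := R1 − R2
Reading off the last column: x = -3, y = 4, z = 3, w = 4.

(-3, 4, 3, 4)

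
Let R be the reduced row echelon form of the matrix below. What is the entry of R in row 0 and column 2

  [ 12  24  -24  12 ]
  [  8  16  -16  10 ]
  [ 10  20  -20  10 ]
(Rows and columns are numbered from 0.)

-2

R1 -> 1/12·R1
  [  1   2   -2   1 ]
  [  8  16  -16  10 ]
  [ 10  20  -20  10 ]
R2 -> R2 − 8·R1
  [  1   2   -2   1 ]
  [  0   0    0   2 ]
  [ 10  20  -20  10 ]
R3 -> R3 − 10·R1
  [ 1  2  -2  1 ]
  [ 0  0   0  2 ]
  [ 0  0   0  0 ]
R2 -> 1/2·R2
  [ 1  2  -2  1 ]
  [ 0  0   0  1 ]
  [ 0  0   0  0 ]
R1 -> R1 − R2
  [ 1  2  -2  0 ]
  [ 0  0   0  1 ]
  [ 0  0   0  0 ]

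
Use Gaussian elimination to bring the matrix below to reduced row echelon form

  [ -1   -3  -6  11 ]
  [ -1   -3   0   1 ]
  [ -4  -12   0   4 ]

Multiply ρ1 by -1.
  [  1    3  6  -11 ]
  [ -1   -3  0    1 ]
  [ -4  -12  0    4 ]
Add ρ1 to ρ2.
  [  1    3  6  -11 ]
  [  0    0  6  -10 ]
  [ -4  -12  0    4 ]
Add 4 times ρ1 to ρ3.
  [ 1  3   6  -11 ]
  [ 0  0   6  -10 ]
  [ 0  0  24  -40 ]
Multiply ρ2 by 1/6.
  [ 1  3   6   -11 ]
  [ 0  0   1  -5/3 ]
  [ 0  0  24   -40 ]
Subtract 24 times ρ2 from ρ3.
  [ 1  3  6   -11 ]
  [ 0  0  1  -5/3 ]
  [ 0  0  0     0 ]
Subtract 6 times ρ2 from ρ1.
  [ 1  3  0    -1 ]
  [ 0  0  1  -5/3 ]
  [ 0  0  0     0 ]

[[1, 3, 0, -1], [0, 0, 1, -5/3], [0, 0, 0, 0]]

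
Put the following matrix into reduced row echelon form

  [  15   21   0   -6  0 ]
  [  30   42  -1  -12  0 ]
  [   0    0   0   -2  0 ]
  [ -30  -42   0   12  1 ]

[[1, 7/5, 0, 0, 0], [0, 0, 1, 0, 0], [0, 0, 0, 1, 0], [0, 0, 0, 0, 1]]

Multiply R1 by 1/15.
  [   1  7/5   0  -2/5  0 ]
  [  30   42  -1   -12  0 ]
  [   0    0   0    -2  0 ]
  [ -30  -42   0    12  1 ]
Subtract 30 times R1 from R2.
  [   1  7/5   0  -2/5  0 ]
  [   0    0  -1     0  0 ]
  [   0    0   0    -2  0 ]
  [ -30  -42   0    12  1 ]
Add 30 times R1 to R4.
  [ 1  7/5   0  -2/5  0 ]
  [ 0    0  -1     0  0 ]
  [ 0    0   0    -2  0 ]
  [ 0    0   0     0  1 ]
Multiply R2 by -1.
  [ 1  7/5  0  -2/5  0 ]
  [ 0    0  1     0  0 ]
  [ 0    0  0    -2  0 ]
  [ 0    0  0     0  1 ]
Multiply R3 by -1/2.
  [ 1  7/5  0  -2/5  0 ]
  [ 0    0  1     0  0 ]
  [ 0    0  0     1  0 ]
  [ 0    0  0     0  1 ]
Add 2/5 times R3 to R1.
  [ 1  7/5  0  0  0 ]
  [ 0    0  1  0  0 ]
  [ 0    0  0  1  0 ]
  [ 0    0  0  0  1 ]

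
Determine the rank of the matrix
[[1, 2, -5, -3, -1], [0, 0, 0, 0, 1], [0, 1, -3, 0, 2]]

R2 <-> R3
  [ 1  2  -5  -3  -1 ]
  [ 0  1  -3   0   2 ]
  [ 0  0   0   0   1 ]
R2 := R2 − 2·R3
  [ 1  2  -5  -3  -1 ]
  [ 0  1  -3   0   0 ]
  [ 0  0   0   0   1 ]
R1 := R1 + R3
  [ 1  2  -5  -3  0 ]
  [ 0  1  -3   0  0 ]
  [ 0  0   0   0  1 ]
R1 := R1 − 2·R2
  [ 1  0   1  -3  0 ]
  [ 0  1  -3   0  0 ]
  [ 0  0   0   0  1 ]
The reduced form has 3 nonzero rows.

rank = 3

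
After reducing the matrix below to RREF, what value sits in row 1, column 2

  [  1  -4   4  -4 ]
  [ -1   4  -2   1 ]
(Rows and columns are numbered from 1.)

-4

R2 → R2 + R1
  [ 1  -4  4  -4 ]
  [ 0   0  2  -3 ]
R2 → 1/2·R2
  [ 1  -4  4    -4 ]
  [ 0   0  1  -3/2 ]
R1 → R1 − 4·R2
  [ 1  -4  0     2 ]
  [ 0   0  1  -3/2 ]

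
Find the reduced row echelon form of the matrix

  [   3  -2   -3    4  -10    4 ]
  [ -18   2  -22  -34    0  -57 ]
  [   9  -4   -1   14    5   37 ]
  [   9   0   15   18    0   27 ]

R1 := 1/3·R1
  [   1  -2/3   -1  4/3  -10/3  4/3 ]
  [ -18     2  -22  -34      0  -57 ]
  [   9    -4   -1   14      5   37 ]
  [   9     0   15   18      0   27 ]
R2 := R2 + 18·R1
  [ 1  -2/3   -1  4/3  -10/3  4/3 ]
  [ 0   -10  -40  -10    -60  -33 ]
  [ 9    -4   -1   14      5   37 ]
  [ 9     0   15   18      0   27 ]
R3 := R3 − 9·R1
  [ 1  -2/3   -1  4/3  -10/3  4/3 ]
  [ 0   -10  -40  -10    -60  -33 ]
  [ 0     2    8    2     35   25 ]
  [ 9     0   15   18      0   27 ]
R4 := R4 − 9·R1
  [ 1  -2/3   -1  4/3  -10/3  4/3 ]
  [ 0   -10  -40  -10    -60  -33 ]
  [ 0     2    8    2     35   25 ]
  [ 0     6   24    6     30   15 ]
R2 := -1/10·R2
  [ 1  -2/3  -1  4/3  -10/3    4/3 ]
  [ 0     1   4    1      6  33/10 ]
  [ 0     2   8    2     35     25 ]
  [ 0     6  24    6     30     15 ]
R3 := R3 − 2·R2
  [ 1  -2/3  -1  4/3  -10/3    4/3 ]
  [ 0     1   4    1      6  33/10 ]
  [ 0     0   0    0     23   92/5 ]
  [ 0     6  24    6     30     15 ]
R4 := R4 − 6·R2
  [ 1  -2/3  -1  4/3  -10/3    4/3 ]
  [ 0     1   4    1      6  33/10 ]
  [ 0     0   0    0     23   92/5 ]
  [ 0     0   0    0     -6  -24/5 ]
R3 := 1/23·R3
  [ 1  -2/3  -1  4/3  -10/3    4/3 ]
  [ 0     1   4    1      6  33/10 ]
  [ 0     0   0    0      1    4/5 ]
  [ 0     0   0    0     -6  -24/5 ]
R4 := R4 + 6·R3
  [ 1  -2/3  -1  4/3  -10/3    4/3 ]
  [ 0     1   4    1      6  33/10 ]
  [ 0     0   0    0      1    4/5 ]
  [ 0     0   0    0      0      0 ]
R2 := R2 − 6·R3
  [ 1  -2/3  -1  4/3  -10/3   4/3 ]
  [ 0     1   4    1      0  -3/2 ]
  [ 0     0   0    0      1   4/5 ]
  [ 0     0   0    0      0     0 ]
R1 := R1 + 10/3·R3
  [ 1  -2/3  -1  4/3  0     4 ]
  [ 0     1   4    1  0  -3/2 ]
  [ 0     0   0    0  1   4/5 ]
  [ 0     0   0    0  0     0 ]
R1 := R1 + 2/3·R2
  [ 1  0  5/3  2  0     3 ]
  [ 0  1    4  1  0  -3/2 ]
  [ 0  0    0  0  1   4/5 ]
  [ 0  0    0  0  0     0 ]

[[1, 0, 5/3, 2, 0, 3], [0, 1, 4, 1, 0, -3/2], [0, 0, 0, 0, 1, 4/5], [0, 0, 0, 0, 0, 0]]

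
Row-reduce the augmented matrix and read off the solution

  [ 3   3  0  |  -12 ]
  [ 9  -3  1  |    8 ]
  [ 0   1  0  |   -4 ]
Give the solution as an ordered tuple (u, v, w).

(0, -4, -4)

Multiply r1 by 1/3.
Subtract 9 times r1 from r2.
Multiply r2 by -1/12.
Subtract r2 from r3.
Multiply r3 by 12.
Add 1/12 times r3 to r2.
Subtract r2 from r1.
Reading off the last column: u = 0, v = -4, w = -4.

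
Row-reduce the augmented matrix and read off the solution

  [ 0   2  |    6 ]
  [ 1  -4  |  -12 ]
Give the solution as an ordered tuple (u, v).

R1 <-> R2
R2 := 1/2·R2
R1 := R1 + 4·R2
Reading off the last column: u = 0, v = 3.

(0, 3)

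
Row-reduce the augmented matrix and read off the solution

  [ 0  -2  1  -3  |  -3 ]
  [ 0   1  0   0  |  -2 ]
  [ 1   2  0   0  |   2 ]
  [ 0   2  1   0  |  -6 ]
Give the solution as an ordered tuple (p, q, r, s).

(6, -2, -2, 5/3)

Swap R1 and R3.
Add 2 times R2 to R3.
Subtract 2 times R2 from R4.
Subtract R3 from R4.
Multiply R4 by 1/3.
Add 3 times R4 to R3.
Subtract 2 times R2 from R1.
Reading off the last column: p = 6, q = -2, r = -2, s = 5/3.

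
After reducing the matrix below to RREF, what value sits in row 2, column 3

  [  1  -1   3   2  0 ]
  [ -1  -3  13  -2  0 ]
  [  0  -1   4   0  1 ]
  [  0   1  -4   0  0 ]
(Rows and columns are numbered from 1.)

R2 -> R2 + R1
R2 -> -1/4·R2
R3 -> R3 + R2
R4 -> R4 − R2
R1 -> R1 + R2

-4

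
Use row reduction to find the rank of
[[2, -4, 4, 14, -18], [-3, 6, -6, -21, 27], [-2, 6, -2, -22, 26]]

rank = 2

Multiply r1 by 1/2.
  [  1  -2   2    7  -9 ]
  [ -3   6  -6  -21  27 ]
  [ -2   6  -2  -22  26 ]
Add 3 times r1 to r2.
  [  1  -2   2    7  -9 ]
  [  0   0   0    0   0 ]
  [ -2   6  -2  -22  26 ]
Add 2 times r1 to r3.
  [ 1  -2  2   7  -9 ]
  [ 0   0  0   0   0 ]
  [ 0   2  2  -8   8 ]
Swap r2 and r3.
  [ 1  -2  2   7  -9 ]
  [ 0   2  2  -8   8 ]
  [ 0   0  0   0   0 ]
Multiply r2 by 1/2.
  [ 1  -2  2   7  -9 ]
  [ 0   1  1  -4   4 ]
  [ 0   0  0   0   0 ]
Add 2 times r2 to r1.
  [ 1  0  4  -1  -1 ]
  [ 0  1  1  -4   4 ]
  [ 0  0  0   0   0 ]
The reduced form has 2 nonzero rows.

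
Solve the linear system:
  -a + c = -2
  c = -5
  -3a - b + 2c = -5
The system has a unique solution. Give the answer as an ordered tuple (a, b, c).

(-3, 4, -5)

Form the augmented matrix and row-reduce:
  [ -1   0  1  |  -2 ]
  [  0   0  1  |  -5 ]
  [ -3  -1  2  |  -5 ]
R1 := -1·R1
R3 := R3 + 3·R1
R2 <-> R3
R2 := -1·R2
R2 := R2 − R3
R1 := R1 + R3
Reading off the last column: a = -3, b = 4, c = -5.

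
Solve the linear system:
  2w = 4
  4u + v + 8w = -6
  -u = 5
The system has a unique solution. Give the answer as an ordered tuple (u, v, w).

(-5, -2, 2)

Form the augmented matrix and row-reduce:
  [  0  0  2  |   4 ]
  [  4  1  8  |  -6 ]
  [ -1  0  0  |   5 ]
r1 ↔ r2
  [  4  1  8  |  -6 ]
  [  0  0  2  |   4 ]
  [ -1  0  0  |   5 ]
r1 → 1/4·r1
  [  1  1/4  2  |  -3/2 ]
  [  0    0  2  |     4 ]
  [ -1    0  0  |     5 ]
r3 → r3 + r1
  [ 1  1/4  2  |  -3/2 ]
  [ 0    0  2  |     4 ]
  [ 0  1/4  2  |   7/2 ]
r2 ↔ r3
  [ 1  1/4  2  |  -3/2 ]
  [ 0  1/4  2  |   7/2 ]
  [ 0    0  2  |     4 ]
r2 → 4·r2
  [ 1  1/4  2  |  -3/2 ]
  [ 0    1  8  |    14 ]
  [ 0    0  2  |     4 ]
r3 → 1/2·r3
  [ 1  1/4  2  |  -3/2 ]
  [ 0    1  8  |    14 ]
  [ 0    0  1  |     2 ]
r2 → r2 − 8·r3
  [ 1  1/4  2  |  -3/2 ]
  [ 0    1  0  |    -2 ]
  [ 0    0  1  |     2 ]
r1 → r1 − 2·r3
  [ 1  1/4  0  |  -11/2 ]
  [ 0    1  0  |     -2 ]
  [ 0    0  1  |      2 ]
r1 → r1 − 1/4·r2
  [ 1  0  0  |  -5 ]
  [ 0  1  0  |  -2 ]
  [ 0  0  1  |   2 ]
Reading off the last column: u = -5, v = -2, w = 2.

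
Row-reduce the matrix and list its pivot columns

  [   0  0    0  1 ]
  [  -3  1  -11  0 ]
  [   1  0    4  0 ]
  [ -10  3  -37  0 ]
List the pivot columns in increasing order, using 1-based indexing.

1, 2, 4

R1 ↔ R2
  [  -3  1  -11  0 ]
  [   0  0    0  1 ]
  [   1  0    4  0 ]
  [ -10  3  -37  0 ]
R1 → -1/3·R1
  [   1  -1/3  11/3  0 ]
  [   0     0     0  1 ]
  [   1     0     4  0 ]
  [ -10     3   -37  0 ]
R3 → R3 − R1
  [   1  -1/3  11/3  0 ]
  [   0     0     0  1 ]
  [   0   1/3   1/3  0 ]
  [ -10     3   -37  0 ]
R4 → R4 + 10·R1
  [ 1  -1/3  11/3  0 ]
  [ 0     0     0  1 ]
  [ 0   1/3   1/3  0 ]
  [ 0  -1/3  -1/3  0 ]
R2 ↔ R3
  [ 1  -1/3  11/3  0 ]
  [ 0   1/3   1/3  0 ]
  [ 0     0     0  1 ]
  [ 0  -1/3  -1/3  0 ]
R2 → 3·R2
  [ 1  -1/3  11/3  0 ]
  [ 0     1     1  0 ]
  [ 0     0     0  1 ]
  [ 0  -1/3  -1/3  0 ]
R4 → R4 + 1/3·R2
  [ 1  -1/3  11/3  0 ]
  [ 0     1     1  0 ]
  [ 0     0     0  1 ]
  [ 0     0     0  0 ]
R1 → R1 + 1/3·R2
  [ 1  0  4  0 ]
  [ 0  1  1  0 ]
  [ 0  0  0  1 ]
  [ 0  0  0  0 ]
Pivot columns are the columns containing a leading 1.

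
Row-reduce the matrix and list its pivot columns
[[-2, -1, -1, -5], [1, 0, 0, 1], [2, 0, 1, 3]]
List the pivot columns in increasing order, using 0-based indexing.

0, 1, 2

R1 -> -1/2·R1
  [ 1  1/2  1/2  5/2 ]
  [ 1    0    0    1 ]
  [ 2    0    1    3 ]
R2 -> R2 − R1
  [ 1   1/2   1/2   5/2 ]
  [ 0  -1/2  -1/2  -3/2 ]
  [ 2     0     1     3 ]
R3 -> R3 − 2·R1
  [ 1   1/2   1/2   5/2 ]
  [ 0  -1/2  -1/2  -3/2 ]
  [ 0    -1     0    -2 ]
R2 -> -2·R2
  [ 1  1/2  1/2  5/2 ]
  [ 0    1    1    3 ]
  [ 0   -1    0   -2 ]
R3 -> R3 + R2
  [ 1  1/2  1/2  5/2 ]
  [ 0    1    1    3 ]
  [ 0    0    1    1 ]
R2 -> R2 − R3
  [ 1  1/2  1/2  5/2 ]
  [ 0    1    0    2 ]
  [ 0    0    1    1 ]
R1 -> R1 − 1/2·R3
  [ 1  1/2  0  2 ]
  [ 0    1  0  2 ]
  [ 0    0  1  1 ]
R1 -> R1 − 1/2·R2
  [ 1  0  0  1 ]
  [ 0  1  0  2 ]
  [ 0  0  1  1 ]
Pivot columns are the columns containing a leading 1.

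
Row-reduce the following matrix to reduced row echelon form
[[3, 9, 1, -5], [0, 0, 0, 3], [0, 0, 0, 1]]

[[1, 3, 1/3, 0], [0, 0, 0, 1], [0, 0, 0, 0]]

Multiply ρ1 by 1/3.
  [ 1  3  1/3  -5/3 ]
  [ 0  0    0     3 ]
  [ 0  0    0     1 ]
Multiply ρ2 by 1/3.
  [ 1  3  1/3  -5/3 ]
  [ 0  0    0     1 ]
  [ 0  0    0     1 ]
Subtract ρ2 from ρ3.
  [ 1  3  1/3  -5/3 ]
  [ 0  0    0     1 ]
  [ 0  0    0     0 ]
Add 5/3 times ρ2 to ρ1.
  [ 1  3  1/3  0 ]
  [ 0  0    0  1 ]
  [ 0  0    0  0 ]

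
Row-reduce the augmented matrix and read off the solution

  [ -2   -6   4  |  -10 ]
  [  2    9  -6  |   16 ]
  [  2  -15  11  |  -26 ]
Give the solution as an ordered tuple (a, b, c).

Multiply R1 by -1/2.
  [ 1    3  -2  |    5 ]
  [ 2    9  -6  |   16 ]
  [ 2  -15  11  |  -26 ]
Subtract 2 times R1 from R2.
  [ 1    3  -2  |    5 ]
  [ 0    3  -2  |    6 ]
  [ 2  -15  11  |  -26 ]
Subtract 2 times R1 from R3.
  [ 1    3  -2  |    5 ]
  [ 0    3  -2  |    6 ]
  [ 0  -21  15  |  -36 ]
Multiply R2 by 1/3.
  [ 1    3    -2  |    5 ]
  [ 0    1  -2/3  |    2 ]
  [ 0  -21    15  |  -36 ]
Add 21 times R2 to R3.
  [ 1  3    -2  |  5 ]
  [ 0  1  -2/3  |  2 ]
  [ 0  0     1  |  6 ]
Add 2/3 times R3 to R2.
  [ 1  3  -2  |  5 ]
  [ 0  1   0  |  6 ]
  [ 0  0   1  |  6 ]
Add 2 times R3 to R1.
  [ 1  3  0  |  17 ]
  [ 0  1  0  |   6 ]
  [ 0  0  1  |   6 ]
Subtract 3 times R2 from R1.
  [ 1  0  0  |  -1 ]
  [ 0  1  0  |   6 ]
  [ 0  0  1  |   6 ]
Reading off the last column: a = -1, b = 6, c = 6.

(-1, 6, 6)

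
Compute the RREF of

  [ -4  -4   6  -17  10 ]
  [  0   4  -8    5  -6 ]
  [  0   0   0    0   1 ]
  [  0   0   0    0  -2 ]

[[1, 0, 1/2, 3, 0], [0, 1, -2, 5/4, 0], [0, 0, 0, 0, 1], [0, 0, 0, 0, 0]]

ρ1 := -1/4·ρ1
  [ 1  1  -3/2  17/4  -5/2 ]
  [ 0  4    -8     5    -6 ]
  [ 0  0     0     0     1 ]
  [ 0  0     0     0    -2 ]
ρ2 := 1/4·ρ2
  [ 1  1  -3/2  17/4  -5/2 ]
  [ 0  1    -2   5/4  -3/2 ]
  [ 0  0     0     0     1 ]
  [ 0  0     0     0    -2 ]
ρ4 := ρ4 + 2·ρ3
  [ 1  1  -3/2  17/4  -5/2 ]
  [ 0  1    -2   5/4  -3/2 ]
  [ 0  0     0     0     1 ]
  [ 0  0     0     0     0 ]
ρ2 := ρ2 + 3/2·ρ3
  [ 1  1  -3/2  17/4  -5/2 ]
  [ 0  1    -2   5/4     0 ]
  [ 0  0     0     0     1 ]
  [ 0  0     0     0     0 ]
ρ1 := ρ1 + 5/2·ρ3
  [ 1  1  -3/2  17/4  0 ]
  [ 0  1    -2   5/4  0 ]
  [ 0  0     0     0  1 ]
  [ 0  0     0     0  0 ]
ρ1 := ρ1 − ρ2
  [ 1  0  1/2    3  0 ]
  [ 0  1   -2  5/4  0 ]
  [ 0  0    0    0  1 ]
  [ 0  0    0    0  0 ]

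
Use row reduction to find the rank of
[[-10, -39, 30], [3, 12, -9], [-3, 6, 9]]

Multiply R1 by -1/10.
Subtract 3 times R1 from R2.
Add 3 times R1 to R3.
Multiply R2 by 10/3.
Subtract 177/10 times R2 from R3.
Subtract 39/10 times R2 from R1.
The reduced form has 2 nonzero rows.

rank = 2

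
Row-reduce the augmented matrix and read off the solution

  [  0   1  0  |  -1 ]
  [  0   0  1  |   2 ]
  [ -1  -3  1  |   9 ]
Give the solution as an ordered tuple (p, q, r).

(-4, -1, 2)

R1 <=> R3
  [ -1  -3  1  |   9 ]
  [  0   0  1  |   2 ]
  [  0   1  0  |  -1 ]
R1 := -1·R1
  [ 1  3  -1  |  -9 ]
  [ 0  0   1  |   2 ]
  [ 0  1   0  |  -1 ]
R2 <=> R3
  [ 1  3  -1  |  -9 ]
  [ 0  1   0  |  -1 ]
  [ 0  0   1  |   2 ]
R1 := R1 + R3
  [ 1  3  0  |  -7 ]
  [ 0  1  0  |  -1 ]
  [ 0  0  1  |   2 ]
R1 := R1 − 3·R2
  [ 1  0  0  |  -4 ]
  [ 0  1  0  |  -1 ]
  [ 0  0  1  |   2 ]
Reading off the last column: p = -4, q = -1, r = 2.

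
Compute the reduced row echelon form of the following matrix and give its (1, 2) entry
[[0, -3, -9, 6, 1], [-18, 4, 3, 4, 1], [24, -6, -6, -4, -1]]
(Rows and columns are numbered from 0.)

3

R1 <=> R2
  [ -18   4   3   4   1 ]
  [   0  -3  -9   6   1 ]
  [  24  -6  -6  -4  -1 ]
R1 → -1/18·R1
  [  1  -2/9  -1/6  -2/9  -1/18 ]
  [  0    -3    -9     6      1 ]
  [ 24    -6    -6    -4     -1 ]
R3 → R3 − 24·R1
  [ 1  -2/9  -1/6  -2/9  -1/18 ]
  [ 0    -3    -9     6      1 ]
  [ 0  -2/3    -2   4/3    1/3 ]
R2 → -1/3·R2
  [ 1  -2/9  -1/6  -2/9  -1/18 ]
  [ 0     1     3    -2   -1/3 ]
  [ 0  -2/3    -2   4/3    1/3 ]
R3 → R3 + 2/3·R2
  [ 1  -2/9  -1/6  -2/9  -1/18 ]
  [ 0     1     3    -2   -1/3 ]
  [ 0     0     0     0    1/9 ]
R3 → 9·R3
  [ 1  -2/9  -1/6  -2/9  -1/18 ]
  [ 0     1     3    -2   -1/3 ]
  [ 0     0     0     0      1 ]
R2 → R2 + 1/3·R3
  [ 1  -2/9  -1/6  -2/9  -1/18 ]
  [ 0     1     3    -2      0 ]
  [ 0     0     0     0      1 ]
R1 → R1 + 1/18·R3
  [ 1  -2/9  -1/6  -2/9  0 ]
  [ 0     1     3    -2  0 ]
  [ 0     0     0     0  1 ]
R1 → R1 + 2/9·R2
  [ 1  0  1/2  -2/3  0 ]
  [ 0  1    3    -2  0 ]
  [ 0  0    0     0  1 ]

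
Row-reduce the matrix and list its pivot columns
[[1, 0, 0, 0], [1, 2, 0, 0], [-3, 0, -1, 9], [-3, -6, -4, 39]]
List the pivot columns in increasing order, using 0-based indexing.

Subtract R1 from R2.
  [  1   0   0   0 ]
  [  0   2   0   0 ]
  [ -3   0  -1   9 ]
  [ -3  -6  -4  39 ]
Add 3 times R1 to R3.
  [  1   0   0   0 ]
  [  0   2   0   0 ]
  [  0   0  -1   9 ]
  [ -3  -6  -4  39 ]
Add 3 times R1 to R4.
  [ 1   0   0   0 ]
  [ 0   2   0   0 ]
  [ 0   0  -1   9 ]
  [ 0  -6  -4  39 ]
Multiply R2 by 1/2.
  [ 1   0   0   0 ]
  [ 0   1   0   0 ]
  [ 0   0  -1   9 ]
  [ 0  -6  -4  39 ]
Add 6 times R2 to R4.
  [ 1  0   0   0 ]
  [ 0  1   0   0 ]
  [ 0  0  -1   9 ]
  [ 0  0  -4  39 ]
Multiply R3 by -1.
  [ 1  0   0   0 ]
  [ 0  1   0   0 ]
  [ 0  0   1  -9 ]
  [ 0  0  -4  39 ]
Add 4 times R3 to R4.
  [ 1  0  0   0 ]
  [ 0  1  0   0 ]
  [ 0  0  1  -9 ]
  [ 0  0  0   3 ]
Multiply R4 by 1/3.
  [ 1  0  0   0 ]
  [ 0  1  0   0 ]
  [ 0  0  1  -9 ]
  [ 0  0  0   1 ]
Add 9 times R4 to R3.
  [ 1  0  0  0 ]
  [ 0  1  0  0 ]
  [ 0  0  1  0 ]
  [ 0  0  0  1 ]
Pivot columns are the columns containing a leading 1.

0, 1, 2, 3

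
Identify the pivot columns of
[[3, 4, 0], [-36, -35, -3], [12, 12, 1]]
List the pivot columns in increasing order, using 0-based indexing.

R1 → 1/3·R1
  [   1  4/3   0 ]
  [ -36  -35  -3 ]
  [  12   12   1 ]
R2 → R2 + 36·R1
  [  1  4/3   0 ]
  [  0   13  -3 ]
  [ 12   12   1 ]
R3 → R3 − 12·R1
  [ 1  4/3   0 ]
  [ 0   13  -3 ]
  [ 0   -4   1 ]
R2 → 1/13·R2
  [ 1  4/3      0 ]
  [ 0    1  -3/13 ]
  [ 0   -4      1 ]
R3 → R3 + 4·R2
  [ 1  4/3      0 ]
  [ 0    1  -3/13 ]
  [ 0    0   1/13 ]
R3 → 13·R3
  [ 1  4/3      0 ]
  [ 0    1  -3/13 ]
  [ 0    0      1 ]
R2 → R2 + 3/13·R3
  [ 1  4/3  0 ]
  [ 0    1  0 ]
  [ 0    0  1 ]
R1 → R1 − 4/3·R2
  [ 1  0  0 ]
  [ 0  1  0 ]
  [ 0  0  1 ]
Pivot columns are the columns containing a leading 1.

0, 1, 2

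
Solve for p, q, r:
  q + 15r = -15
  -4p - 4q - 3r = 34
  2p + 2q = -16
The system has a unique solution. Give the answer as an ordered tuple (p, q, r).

Form the augmented matrix and row-reduce:
  [  0   1  15  |  -15 ]
  [ -4  -4  -3  |   34 ]
  [  2   2   0  |  -16 ]
Swap ρ1 and ρ2.
  [ -4  -4  -3  |   34 ]
  [  0   1  15  |  -15 ]
  [  2   2   0  |  -16 ]
Multiply ρ1 by -1/4.
  [ 1  1  3/4  |  -17/2 ]
  [ 0  1   15  |    -15 ]
  [ 2  2    0  |    -16 ]
Subtract 2 times ρ1 from ρ3.
  [ 1  1   3/4  |  -17/2 ]
  [ 0  1    15  |    -15 ]
  [ 0  0  -3/2  |      1 ]
Multiply ρ3 by -2/3.
  [ 1  1  3/4  |  -17/2 ]
  [ 0  1   15  |    -15 ]
  [ 0  0    1  |   -2/3 ]
Subtract 15 times ρ3 from ρ2.
  [ 1  1  3/4  |  -17/2 ]
  [ 0  1    0  |     -5 ]
  [ 0  0    1  |   -2/3 ]
Subtract 3/4 times ρ3 from ρ1.
  [ 1  1  0  |    -8 ]
  [ 0  1  0  |    -5 ]
  [ 0  0  1  |  -2/3 ]
Subtract ρ2 from ρ1.
  [ 1  0  0  |    -3 ]
  [ 0  1  0  |    -5 ]
  [ 0  0  1  |  -2/3 ]
Reading off the last column: p = -3, q = -5, r = -2/3.

(-3, -5, -2/3)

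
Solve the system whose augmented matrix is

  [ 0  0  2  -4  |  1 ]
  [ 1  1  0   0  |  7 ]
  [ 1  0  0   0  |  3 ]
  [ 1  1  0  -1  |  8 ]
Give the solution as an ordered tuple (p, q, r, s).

R1 <=> R2
R3 ← R3 − R1
R4 ← R4 − R1
R2 <=> R3
R2 ← -1·R2
R3 ← 1/2·R3
R4 ← -1·R4
R3 ← R3 + 2·R4
R1 ← R1 − R2
Reading off the last column: p = 3, q = 4, r = -3/2, s = -1.

(3, 4, -3/2, -1)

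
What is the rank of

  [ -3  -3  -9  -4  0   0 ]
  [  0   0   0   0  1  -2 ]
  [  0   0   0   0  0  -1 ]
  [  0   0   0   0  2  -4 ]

r1 ← -1/3·r1
  [ 1  1  3  4/3  0   0 ]
  [ 0  0  0    0  1  -2 ]
  [ 0  0  0    0  0  -1 ]
  [ 0  0  0    0  2  -4 ]
r4 ← r4 − 2·r2
  [ 1  1  3  4/3  0   0 ]
  [ 0  0  0    0  1  -2 ]
  [ 0  0  0    0  0  -1 ]
  [ 0  0  0    0  0   0 ]
r3 ← -1·r3
  [ 1  1  3  4/3  0   0 ]
  [ 0  0  0    0  1  -2 ]
  [ 0  0  0    0  0   1 ]
  [ 0  0  0    0  0   0 ]
r2 ← r2 + 2·r3
  [ 1  1  3  4/3  0  0 ]
  [ 0  0  0    0  1  0 ]
  [ 0  0  0    0  0  1 ]
  [ 0  0  0    0  0  0 ]
The reduced form has 3 nonzero rows.

rank = 3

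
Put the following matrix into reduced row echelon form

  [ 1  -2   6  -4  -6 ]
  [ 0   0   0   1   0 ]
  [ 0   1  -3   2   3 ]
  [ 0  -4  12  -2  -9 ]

Swap r2 and r3.
  [ 1  -2   6  -4  -6 ]
  [ 0   1  -3   2   3 ]
  [ 0   0   0   1   0 ]
  [ 0  -4  12  -2  -9 ]
Add 4 times r2 to r4.
  [ 1  -2   6  -4  -6 ]
  [ 0   1  -3   2   3 ]
  [ 0   0   0   1   0 ]
  [ 0   0   0   6   3 ]
Subtract 6 times r3 from r4.
  [ 1  -2   6  -4  -6 ]
  [ 0   1  -3   2   3 ]
  [ 0   0   0   1   0 ]
  [ 0   0   0   0   3 ]
Multiply r4 by 1/3.
  [ 1  -2   6  -4  -6 ]
  [ 0   1  -3   2   3 ]
  [ 0   0   0   1   0 ]
  [ 0   0   0   0   1 ]
Subtract 3 times r4 from r2.
  [ 1  -2   6  -4  -6 ]
  [ 0   1  -3   2   0 ]
  [ 0   0   0   1   0 ]
  [ 0   0   0   0   1 ]
Add 6 times r4 to r1.
  [ 1  -2   6  -4  0 ]
  [ 0   1  -3   2  0 ]
  [ 0   0   0   1  0 ]
  [ 0   0   0   0  1 ]
Subtract 2 times r3 from r2.
  [ 1  -2   6  -4  0 ]
  [ 0   1  -3   0  0 ]
  [ 0   0   0   1  0 ]
  [ 0   0   0   0  1 ]
Add 4 times r3 to r1.
  [ 1  -2   6  0  0 ]
  [ 0   1  -3  0  0 ]
  [ 0   0   0  1  0 ]
  [ 0   0   0  0  1 ]
Add 2 times r2 to r1.
  [ 1  0   0  0  0 ]
  [ 0  1  -3  0  0 ]
  [ 0  0   0  1  0 ]
  [ 0  0   0  0  1 ]

[[1, 0, 0, 0, 0], [0, 1, -3, 0, 0], [0, 0, 0, 1, 0], [0, 0, 0, 0, 1]]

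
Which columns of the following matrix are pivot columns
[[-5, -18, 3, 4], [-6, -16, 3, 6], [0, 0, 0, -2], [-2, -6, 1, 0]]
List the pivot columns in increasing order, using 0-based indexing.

0, 1, 2, 3

r1 -> -1/5·r1
  [  1  18/5  -3/5  -4/5 ]
  [ -6   -16     3     6 ]
  [  0     0     0    -2 ]
  [ -2    -6     1     0 ]
r2 -> r2 + 6·r1
  [  1  18/5  -3/5  -4/5 ]
  [  0  28/5  -3/5   6/5 ]
  [  0     0     0    -2 ]
  [ -2    -6     1     0 ]
r4 -> r4 + 2·r1
  [ 1  18/5  -3/5  -4/5 ]
  [ 0  28/5  -3/5   6/5 ]
  [ 0     0     0    -2 ]
  [ 0   6/5  -1/5  -8/5 ]
r2 -> 5/28·r2
  [ 1  18/5   -3/5  -4/5 ]
  [ 0     1  -3/28  3/14 ]
  [ 0     0      0    -2 ]
  [ 0   6/5   -1/5  -8/5 ]
r4 -> r4 − 6/5·r2
  [ 1  18/5   -3/5   -4/5 ]
  [ 0     1  -3/28   3/14 ]
  [ 0     0      0     -2 ]
  [ 0     0  -1/14  -13/7 ]
r3 <=> r4
  [ 1  18/5   -3/5   -4/5 ]
  [ 0     1  -3/28   3/14 ]
  [ 0     0  -1/14  -13/7 ]
  [ 0     0      0     -2 ]
r3 -> -14·r3
  [ 1  18/5   -3/5  -4/5 ]
  [ 0     1  -3/28  3/14 ]
  [ 0     0      1    26 ]
  [ 0     0      0    -2 ]
r4 -> -1/2·r4
  [ 1  18/5   -3/5  -4/5 ]
  [ 0     1  -3/28  3/14 ]
  [ 0     0      1    26 ]
  [ 0     0      0     1 ]
r3 -> r3 − 26·r4
  [ 1  18/5   -3/5  -4/5 ]
  [ 0     1  -3/28  3/14 ]
  [ 0     0      1     0 ]
  [ 0     0      0     1 ]
r2 -> r2 − 3/14·r4
  [ 1  18/5   -3/5  -4/5 ]
  [ 0     1  -3/28     0 ]
  [ 0     0      1     0 ]
  [ 0     0      0     1 ]
r1 -> r1 + 4/5·r4
  [ 1  18/5   -3/5  0 ]
  [ 0     1  -3/28  0 ]
  [ 0     0      1  0 ]
  [ 0     0      0  1 ]
r2 -> r2 + 3/28·r3
  [ 1  18/5  -3/5  0 ]
  [ 0     1     0  0 ]
  [ 0     0     1  0 ]
  [ 0     0     0  1 ]
r1 -> r1 + 3/5·r3
  [ 1  18/5  0  0 ]
  [ 0     1  0  0 ]
  [ 0     0  1  0 ]
  [ 0     0  0  1 ]
r1 -> r1 − 18/5·r2
  [ 1  0  0  0 ]
  [ 0  1  0  0 ]
  [ 0  0  1  0 ]
  [ 0  0  0  1 ]
Pivot columns are the columns containing a leading 1.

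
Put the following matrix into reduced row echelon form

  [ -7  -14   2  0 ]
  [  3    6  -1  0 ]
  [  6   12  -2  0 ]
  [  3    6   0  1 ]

[[1, 2, 0, 0], [0, 0, 1, 0], [0, 0, 0, 1], [0, 0, 0, 0]]

ρ1 → -1/7·ρ1
  [ 1   2  -2/7  0 ]
  [ 3   6    -1  0 ]
  [ 6  12    -2  0 ]
  [ 3   6     0  1 ]
ρ2 → ρ2 − 3·ρ1
  [ 1   2  -2/7  0 ]
  [ 0   0  -1/7  0 ]
  [ 6  12    -2  0 ]
  [ 3   6     0  1 ]
ρ3 → ρ3 − 6·ρ1
  [ 1  2  -2/7  0 ]
  [ 0  0  -1/7  0 ]
  [ 0  0  -2/7  0 ]
  [ 3  6     0  1 ]
ρ4 → ρ4 − 3·ρ1
  [ 1  2  -2/7  0 ]
  [ 0  0  -1/7  0 ]
  [ 0  0  -2/7  0 ]
  [ 0  0   6/7  1 ]
ρ2 → -7·ρ2
  [ 1  2  -2/7  0 ]
  [ 0  0     1  0 ]
  [ 0  0  -2/7  0 ]
  [ 0  0   6/7  1 ]
ρ3 → ρ3 + 2/7·ρ2
  [ 1  2  -2/7  0 ]
  [ 0  0     1  0 ]
  [ 0  0     0  0 ]
  [ 0  0   6/7  1 ]
ρ4 → ρ4 − 6/7·ρ2
  [ 1  2  -2/7  0 ]
  [ 0  0     1  0 ]
  [ 0  0     0  0 ]
  [ 0  0     0  1 ]
ρ3 <=> ρ4
  [ 1  2  -2/7  0 ]
  [ 0  0     1  0 ]
  [ 0  0     0  1 ]
  [ 0  0     0  0 ]
ρ1 → ρ1 + 2/7·ρ2
  [ 1  2  0  0 ]
  [ 0  0  1  0 ]
  [ 0  0  0  1 ]
  [ 0  0  0  0 ]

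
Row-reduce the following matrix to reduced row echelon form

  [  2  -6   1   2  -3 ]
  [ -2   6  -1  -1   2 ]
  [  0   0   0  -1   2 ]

[[1, -3, 1/2, 0, 0], [0, 0, 0, 1, 0], [0, 0, 0, 0, 1]]

R1 ← 1/2·R1
  [  1  -3  1/2   1  -3/2 ]
  [ -2   6   -1  -1     2 ]
  [  0   0    0  -1     2 ]
R2 ← R2 + 2·R1
  [ 1  -3  1/2   1  -3/2 ]
  [ 0   0    0   1    -1 ]
  [ 0   0    0  -1     2 ]
R3 ← R3 + R2
  [ 1  -3  1/2  1  -3/2 ]
  [ 0   0    0  1    -1 ]
  [ 0   0    0  0     1 ]
R2 ← R2 + R3
  [ 1  -3  1/2  1  -3/2 ]
  [ 0   0    0  1     0 ]
  [ 0   0    0  0     1 ]
R1 ← R1 + 3/2·R3
  [ 1  -3  1/2  1  0 ]
  [ 0   0    0  1  0 ]
  [ 0   0    0  0  1 ]
R1 ← R1 − R2
  [ 1  -3  1/2  0  0 ]
  [ 0   0    0  1  0 ]
  [ 0   0    0  0  1 ]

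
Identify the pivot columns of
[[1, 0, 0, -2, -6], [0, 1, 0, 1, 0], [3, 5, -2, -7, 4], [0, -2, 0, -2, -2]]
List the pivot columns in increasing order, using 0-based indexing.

ρ3 ← ρ3 − 3·ρ1
  [ 1   0   0  -2  -6 ]
  [ 0   1   0   1   0 ]
  [ 0   5  -2  -1  22 ]
  [ 0  -2   0  -2  -2 ]
ρ3 ← ρ3 − 5·ρ2
  [ 1   0   0  -2  -6 ]
  [ 0   1   0   1   0 ]
  [ 0   0  -2  -6  22 ]
  [ 0  -2   0  -2  -2 ]
ρ4 ← ρ4 + 2·ρ2
  [ 1  0   0  -2  -6 ]
  [ 0  1   0   1   0 ]
  [ 0  0  -2  -6  22 ]
  [ 0  0   0   0  -2 ]
ρ3 ← -1/2·ρ3
  [ 1  0  0  -2   -6 ]
  [ 0  1  0   1    0 ]
  [ 0  0  1   3  -11 ]
  [ 0  0  0   0   -2 ]
ρ4 ← -1/2·ρ4
  [ 1  0  0  -2   -6 ]
  [ 0  1  0   1    0 ]
  [ 0  0  1   3  -11 ]
  [ 0  0  0   0    1 ]
ρ3 ← ρ3 + 11·ρ4
  [ 1  0  0  -2  -6 ]
  [ 0  1  0   1   0 ]
  [ 0  0  1   3   0 ]
  [ 0  0  0   0   1 ]
ρ1 ← ρ1 + 6·ρ4
  [ 1  0  0  -2  0 ]
  [ 0  1  0   1  0 ]
  [ 0  0  1   3  0 ]
  [ 0  0  0   0  1 ]
Pivot columns are the columns containing a leading 1.

0, 1, 2, 4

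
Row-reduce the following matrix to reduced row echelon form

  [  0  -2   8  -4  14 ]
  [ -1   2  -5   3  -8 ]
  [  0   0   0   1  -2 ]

R1 <-> R2
R1 ← -1·R1
R2 ← -1/2·R2
R2 ← R2 − 2·R3
R1 ← R1 + 3·R3
R1 ← R1 + 2·R2

[[1, 0, -3, 0, -4], [0, 1, -4, 0, -3], [0, 0, 0, 1, -2]]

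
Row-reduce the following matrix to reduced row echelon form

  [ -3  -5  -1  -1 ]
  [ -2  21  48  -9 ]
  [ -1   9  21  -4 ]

R1 ← -1/3·R1
  [  1  5/3  1/3  1/3 ]
  [ -2   21   48   -9 ]
  [ -1    9   21   -4 ]
R2 ← R2 + 2·R1
  [  1   5/3    1/3    1/3 ]
  [  0  73/3  146/3  -25/3 ]
  [ -1     9     21     -4 ]
R3 ← R3 + R1
  [ 1   5/3    1/3    1/3 ]
  [ 0  73/3  146/3  -25/3 ]
  [ 0  32/3   64/3  -11/3 ]
R2 ← 3/73·R2
  [ 1   5/3   1/3     1/3 ]
  [ 0     1     2  -25/73 ]
  [ 0  32/3  64/3   -11/3 ]
R3 ← R3 − 32/3·R2
  [ 1  5/3  1/3     1/3 ]
  [ 0    1    2  -25/73 ]
  [ 0    0    0   -1/73 ]
R3 ← -73·R3
  [ 1  5/3  1/3     1/3 ]
  [ 0    1    2  -25/73 ]
  [ 0    0    0       1 ]
R2 ← R2 + 25/73·R3
  [ 1  5/3  1/3  1/3 ]
  [ 0    1    2    0 ]
  [ 0    0    0    1 ]
R1 ← R1 − 1/3·R3
  [ 1  5/3  1/3  0 ]
  [ 0    1    2  0 ]
  [ 0    0    0  1 ]
R1 ← R1 − 5/3·R2
  [ 1  0  -3  0 ]
  [ 0  1   2  0 ]
  [ 0  0   0  1 ]

[[1, 0, -3, 0], [0, 1, 2, 0], [0, 0, 0, 1]]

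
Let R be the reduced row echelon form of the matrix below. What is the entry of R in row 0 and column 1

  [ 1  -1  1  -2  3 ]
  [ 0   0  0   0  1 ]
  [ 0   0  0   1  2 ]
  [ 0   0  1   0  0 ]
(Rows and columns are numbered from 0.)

R2 ↔ R4
  [ 1  -1  1  -2  3 ]
  [ 0   0  1   0  0 ]
  [ 0   0  0   1  2 ]
  [ 0   0  0   0  1 ]
R3 := R3 − 2·R4
  [ 1  -1  1  -2  3 ]
  [ 0   0  1   0  0 ]
  [ 0   0  0   1  0 ]
  [ 0   0  0   0  1 ]
R1 := R1 − 3·R4
  [ 1  -1  1  -2  0 ]
  [ 0   0  1   0  0 ]
  [ 0   0  0   1  0 ]
  [ 0   0  0   0  1 ]
R1 := R1 + 2·R3
  [ 1  -1  1  0  0 ]
  [ 0   0  1  0  0 ]
  [ 0   0  0  1  0 ]
  [ 0   0  0  0  1 ]
R1 := R1 − R2
  [ 1  -1  0  0  0 ]
  [ 0   0  1  0  0 ]
  [ 0   0  0  1  0 ]
  [ 0   0  0  0  1 ]

-1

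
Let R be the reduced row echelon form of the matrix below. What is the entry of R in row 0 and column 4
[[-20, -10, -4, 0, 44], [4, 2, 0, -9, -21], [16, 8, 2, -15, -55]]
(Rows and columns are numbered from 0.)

Multiply ρ1 by -1/20.
Subtract 4 times ρ1 from ρ2.
Subtract 16 times ρ1 from ρ3.
Multiply ρ2 by -5/4.
Add 6/5 times ρ2 to ρ3.
Multiply ρ3 by -2/3.
Subtract 45/4 times ρ3 from ρ2.
Subtract 1/5 times ρ2 from ρ1.

-3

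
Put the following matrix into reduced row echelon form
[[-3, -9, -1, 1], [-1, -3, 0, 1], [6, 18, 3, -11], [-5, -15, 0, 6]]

Multiply R1 by -1/3.
  [  1    3  1/3  -1/3 ]
  [ -1   -3    0     1 ]
  [  6   18    3   -11 ]
  [ -5  -15    0     6 ]
Add R1 to R2.
  [  1    3  1/3  -1/3 ]
  [  0    0  1/3   2/3 ]
  [  6   18    3   -11 ]
  [ -5  -15    0     6 ]
Subtract 6 times R1 from R3.
  [  1    3  1/3  -1/3 ]
  [  0    0  1/3   2/3 ]
  [  0    0    1    -9 ]
  [ -5  -15    0     6 ]
Add 5 times R1 to R4.
  [ 1  3  1/3  -1/3 ]
  [ 0  0  1/3   2/3 ]
  [ 0  0    1    -9 ]
  [ 0  0  5/3  13/3 ]
Multiply R2 by 3.
  [ 1  3  1/3  -1/3 ]
  [ 0  0    1     2 ]
  [ 0  0    1    -9 ]
  [ 0  0  5/3  13/3 ]
Subtract R2 from R3.
  [ 1  3  1/3  -1/3 ]
  [ 0  0    1     2 ]
  [ 0  0    0   -11 ]
  [ 0  0  5/3  13/3 ]
Subtract 5/3 times R2 from R4.
  [ 1  3  1/3  -1/3 ]
  [ 0  0    1     2 ]
  [ 0  0    0   -11 ]
  [ 0  0    0     1 ]
Multiply R3 by -1/11.
  [ 1  3  1/3  -1/3 ]
  [ 0  0    1     2 ]
  [ 0  0    0     1 ]
  [ 0  0    0     1 ]
Subtract R3 from R4.
  [ 1  3  1/3  -1/3 ]
  [ 0  0    1     2 ]
  [ 0  0    0     1 ]
  [ 0  0    0     0 ]
Subtract 2 times R3 from R2.
  [ 1  3  1/3  -1/3 ]
  [ 0  0    1     0 ]
  [ 0  0    0     1 ]
  [ 0  0    0     0 ]
Add 1/3 times R3 to R1.
  [ 1  3  1/3  0 ]
  [ 0  0    1  0 ]
  [ 0  0    0  1 ]
  [ 0  0    0  0 ]
Subtract 1/3 times R2 from R1.
  [ 1  3  0  0 ]
  [ 0  0  1  0 ]
  [ 0  0  0  1 ]
  [ 0  0  0  0 ]

[[1, 3, 0, 0], [0, 0, 1, 0], [0, 0, 0, 1], [0, 0, 0, 0]]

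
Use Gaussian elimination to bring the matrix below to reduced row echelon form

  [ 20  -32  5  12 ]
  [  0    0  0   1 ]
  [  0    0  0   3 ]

[[1, -8/5, 1/4, 0], [0, 0, 0, 1], [0, 0, 0, 0]]

R1 ← 1/20·R1
R3 ← R3 − 3·R2
R1 ← R1 − 3/5·R2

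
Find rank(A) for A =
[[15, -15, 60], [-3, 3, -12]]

Multiply R1 by 1/15.
  [  1  -1    4 ]
  [ -3   3  -12 ]
Add 3 times R1 to R2.
  [ 1  -1  4 ]
  [ 0   0  0 ]
The reduced form has 1 nonzero row.

rank = 1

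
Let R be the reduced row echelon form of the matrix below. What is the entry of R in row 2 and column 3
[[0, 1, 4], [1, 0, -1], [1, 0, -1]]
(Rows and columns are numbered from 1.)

4

ρ1 <-> ρ2
ρ3 -> ρ3 − ρ1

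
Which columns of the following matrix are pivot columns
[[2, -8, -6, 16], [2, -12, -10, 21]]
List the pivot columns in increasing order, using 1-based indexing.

1, 2

Multiply r1 by 1/2.
  [ 1   -4   -3   8 ]
  [ 2  -12  -10  21 ]
Subtract 2 times r1 from r2.
  [ 1  -4  -3  8 ]
  [ 0  -4  -4  5 ]
Multiply r2 by -1/4.
  [ 1  -4  -3     8 ]
  [ 0   1   1  -5/4 ]
Add 4 times r2 to r1.
  [ 1  0  1     3 ]
  [ 0  1  1  -5/4 ]
Pivot columns are the columns containing a leading 1.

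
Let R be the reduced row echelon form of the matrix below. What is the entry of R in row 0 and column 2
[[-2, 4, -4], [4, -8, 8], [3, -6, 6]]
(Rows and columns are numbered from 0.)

ρ1 → -1/2·ρ1
  [ 1  -2  2 ]
  [ 4  -8  8 ]
  [ 3  -6  6 ]
ρ2 → ρ2 − 4·ρ1
  [ 1  -2  2 ]
  [ 0   0  0 ]
  [ 3  -6  6 ]
ρ3 → ρ3 − 3·ρ1
  [ 1  -2  2 ]
  [ 0   0  0 ]
  [ 0   0  0 ]

2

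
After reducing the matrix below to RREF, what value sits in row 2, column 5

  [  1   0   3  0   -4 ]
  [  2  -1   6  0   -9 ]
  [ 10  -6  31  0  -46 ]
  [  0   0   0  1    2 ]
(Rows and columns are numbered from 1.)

1

R2 := R2 − 2·R1
  [  1   0   3  0   -4 ]
  [  0  -1   0  0   -1 ]
  [ 10  -6  31  0  -46 ]
  [  0   0   0  1    2 ]
R3 := R3 − 10·R1
  [ 1   0  3  0  -4 ]
  [ 0  -1  0  0  -1 ]
  [ 0  -6  1  0  -6 ]
  [ 0   0  0  1   2 ]
R2 := -1·R2
  [ 1   0  3  0  -4 ]
  [ 0   1  0  0   1 ]
  [ 0  -6  1  0  -6 ]
  [ 0   0  0  1   2 ]
R3 := R3 + 6·R2
  [ 1  0  3  0  -4 ]
  [ 0  1  0  0   1 ]
  [ 0  0  1  0   0 ]
  [ 0  0  0  1   2 ]
R1 := R1 − 3·R3
  [ 1  0  0  0  -4 ]
  [ 0  1  0  0   1 ]
  [ 0  0  1  0   0 ]
  [ 0  0  0  1   2 ]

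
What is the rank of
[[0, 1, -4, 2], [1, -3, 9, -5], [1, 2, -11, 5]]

Swap r1 and r2.
  [ 1  -3    9  -5 ]
  [ 0   1   -4   2 ]
  [ 1   2  -11   5 ]
Subtract r1 from r3.
  [ 1  -3    9  -5 ]
  [ 0   1   -4   2 ]
  [ 0   5  -20  10 ]
Subtract 5 times r2 from r3.
  [ 1  -3   9  -5 ]
  [ 0   1  -4   2 ]
  [ 0   0   0   0 ]
Add 3 times r2 to r1.
  [ 1  0  -3  1 ]
  [ 0  1  -4  2 ]
  [ 0  0   0  0 ]
The reduced form has 2 nonzero rows.

rank = 2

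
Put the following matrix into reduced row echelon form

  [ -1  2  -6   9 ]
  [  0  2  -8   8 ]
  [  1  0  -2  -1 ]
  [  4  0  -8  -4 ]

R1 := -1·R1
  [ 1  -2   6  -9 ]
  [ 0   2  -8   8 ]
  [ 1   0  -2  -1 ]
  [ 4   0  -8  -4 ]
R3 := R3 − R1
  [ 1  -2   6  -9 ]
  [ 0   2  -8   8 ]
  [ 0   2  -8   8 ]
  [ 4   0  -8  -4 ]
R4 := R4 − 4·R1
  [ 1  -2    6  -9 ]
  [ 0   2   -8   8 ]
  [ 0   2   -8   8 ]
  [ 0   8  -32  32 ]
R2 := 1/2·R2
  [ 1  -2    6  -9 ]
  [ 0   1   -4   4 ]
  [ 0   2   -8   8 ]
  [ 0   8  -32  32 ]
R3 := R3 − 2·R2
  [ 1  -2    6  -9 ]
  [ 0   1   -4   4 ]
  [ 0   0    0   0 ]
  [ 0   8  -32  32 ]
R4 := R4 − 8·R2
  [ 1  -2   6  -9 ]
  [ 0   1  -4   4 ]
  [ 0   0   0   0 ]
  [ 0   0   0   0 ]
R1 := R1 + 2·R2
  [ 1  0  -2  -1 ]
  [ 0  1  -4   4 ]
  [ 0  0   0   0 ]
  [ 0  0   0   0 ]

[[1, 0, -2, -1], [0, 1, -4, 4], [0, 0, 0, 0], [0, 0, 0, 0]]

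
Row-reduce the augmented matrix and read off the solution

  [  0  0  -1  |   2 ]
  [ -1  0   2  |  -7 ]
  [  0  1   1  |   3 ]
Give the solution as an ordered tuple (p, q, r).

Swap ρ1 and ρ2.
  [ -1  0   2  |  -7 ]
  [  0  0  -1  |   2 ]
  [  0  1   1  |   3 ]
Multiply ρ1 by -1.
  [ 1  0  -2  |  7 ]
  [ 0  0  -1  |  2 ]
  [ 0  1   1  |  3 ]
Swap ρ2 and ρ3.
  [ 1  0  -2  |  7 ]
  [ 0  1   1  |  3 ]
  [ 0  0  -1  |  2 ]
Multiply ρ3 by -1.
  [ 1  0  -2  |   7 ]
  [ 0  1   1  |   3 ]
  [ 0  0   1  |  -2 ]
Subtract ρ3 from ρ2.
  [ 1  0  -2  |   7 ]
  [ 0  1   0  |   5 ]
  [ 0  0   1  |  -2 ]
Add 2 times ρ3 to ρ1.
  [ 1  0  0  |   3 ]
  [ 0  1  0  |   5 ]
  [ 0  0  1  |  -2 ]
Reading off the last column: p = 3, q = 5, r = -2.

(3, 5, -2)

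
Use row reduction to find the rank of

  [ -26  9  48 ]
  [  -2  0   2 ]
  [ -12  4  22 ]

rank = 3

Multiply ρ1 by -1/26.
  [   1  -9/26  -24/13 ]
  [  -2      0       2 ]
  [ -12      4      22 ]
Add 2 times ρ1 to ρ2.
  [   1  -9/26  -24/13 ]
  [   0  -9/13  -22/13 ]
  [ -12      4      22 ]
Add 12 times ρ1 to ρ3.
  [ 1  -9/26  -24/13 ]
  [ 0  -9/13  -22/13 ]
  [ 0  -2/13   -2/13 ]
Multiply ρ2 by -13/9.
  [ 1  -9/26  -24/13 ]
  [ 0      1    22/9 ]
  [ 0  -2/13   -2/13 ]
Add 2/13 times ρ2 to ρ3.
  [ 1  -9/26  -24/13 ]
  [ 0      1    22/9 ]
  [ 0      0     2/9 ]
Multiply ρ3 by 9/2.
  [ 1  -9/26  -24/13 ]
  [ 0      1    22/9 ]
  [ 0      0       1 ]
Subtract 22/9 times ρ3 from ρ2.
  [ 1  -9/26  -24/13 ]
  [ 0      1       0 ]
  [ 0      0       1 ]
Add 24/13 times ρ3 to ρ1.
  [ 1  -9/26  0 ]
  [ 0      1  0 ]
  [ 0      0  1 ]
Add 9/26 times ρ2 to ρ1.
  [ 1  0  0 ]
  [ 0  1  0 ]
  [ 0  0  1 ]
The reduced form has 3 nonzero rows.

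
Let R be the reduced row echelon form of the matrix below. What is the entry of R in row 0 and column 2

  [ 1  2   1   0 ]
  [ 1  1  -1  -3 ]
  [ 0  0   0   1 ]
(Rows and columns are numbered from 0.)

-3

r2 → r2 − r1
  [ 1   2   1   0 ]
  [ 0  -1  -2  -3 ]
  [ 0   0   0   1 ]
r2 → -1·r2
  [ 1  2  1  0 ]
  [ 0  1  2  3 ]
  [ 0  0  0  1 ]
r2 → r2 − 3·r3
  [ 1  2  1  0 ]
  [ 0  1  2  0 ]
  [ 0  0  0  1 ]
r1 → r1 − 2·r2
  [ 1  0  -3  0 ]
  [ 0  1   2  0 ]
  [ 0  0   0  1 ]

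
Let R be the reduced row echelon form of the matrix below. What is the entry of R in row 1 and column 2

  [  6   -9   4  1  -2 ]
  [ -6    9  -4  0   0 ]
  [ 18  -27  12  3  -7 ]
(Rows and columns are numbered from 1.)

ρ1 := 1/6·ρ1
  [  1  -3/2  2/3  1/6  -1/3 ]
  [ -6     9   -4    0     0 ]
  [ 18   -27   12    3    -7 ]
ρ2 := ρ2 + 6·ρ1
  [  1  -3/2  2/3  1/6  -1/3 ]
  [  0     0    0    1    -2 ]
  [ 18   -27   12    3    -7 ]
ρ3 := ρ3 − 18·ρ1
  [ 1  -3/2  2/3  1/6  -1/3 ]
  [ 0     0    0    1    -2 ]
  [ 0     0    0    0    -1 ]
ρ3 := -1·ρ3
  [ 1  -3/2  2/3  1/6  -1/3 ]
  [ 0     0    0    1    -2 ]
  [ 0     0    0    0     1 ]
ρ2 := ρ2 + 2·ρ3
  [ 1  -3/2  2/3  1/6  -1/3 ]
  [ 0     0    0    1     0 ]
  [ 0     0    0    0     1 ]
ρ1 := ρ1 + 1/3·ρ3
  [ 1  -3/2  2/3  1/6  0 ]
  [ 0     0    0    1  0 ]
  [ 0     0    0    0  1 ]
ρ1 := ρ1 − 1/6·ρ2
  [ 1  -3/2  2/3  0  0 ]
  [ 0     0    0  1  0 ]
  [ 0     0    0  0  1 ]

-3/2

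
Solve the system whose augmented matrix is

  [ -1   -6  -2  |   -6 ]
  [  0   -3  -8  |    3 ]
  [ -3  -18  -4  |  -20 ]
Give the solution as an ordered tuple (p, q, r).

r1 ← -1·r1
  [  1    6   2  |    6 ]
  [  0   -3  -8  |    3 ]
  [ -3  -18  -4  |  -20 ]
r3 ← r3 + 3·r1
  [ 1   6   2  |   6 ]
  [ 0  -3  -8  |   3 ]
  [ 0   0   2  |  -2 ]
r2 ← -1/3·r2
  [ 1  6    2  |   6 ]
  [ 0  1  8/3  |  -1 ]
  [ 0  0    2  |  -2 ]
r3 ← 1/2·r3
  [ 1  6    2  |   6 ]
  [ 0  1  8/3  |  -1 ]
  [ 0  0    1  |  -1 ]
r2 ← r2 − 8/3·r3
  [ 1  6  2  |    6 ]
  [ 0  1  0  |  5/3 ]
  [ 0  0  1  |   -1 ]
r1 ← r1 − 2·r3
  [ 1  6  0  |    8 ]
  [ 0  1  0  |  5/3 ]
  [ 0  0  1  |   -1 ]
r1 ← r1 − 6·r2
  [ 1  0  0  |   -2 ]
  [ 0  1  0  |  5/3 ]
  [ 0  0  1  |   -1 ]
Reading off the last column: p = -2, q = 5/3, r = -1.

(-2, 5/3, -1)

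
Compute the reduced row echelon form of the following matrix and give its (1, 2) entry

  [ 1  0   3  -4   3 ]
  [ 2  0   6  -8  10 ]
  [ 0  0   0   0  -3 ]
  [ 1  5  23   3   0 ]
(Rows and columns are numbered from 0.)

r2 ← r2 − 2·r1
r4 ← r4 − r1
r2 <-> r4
r2 ← 1/5·r2
r3 ← -1/3·r3
r4 ← r4 − 4·r3
r2 ← r2 + 3/5·r3
r1 ← r1 − 3·r3

4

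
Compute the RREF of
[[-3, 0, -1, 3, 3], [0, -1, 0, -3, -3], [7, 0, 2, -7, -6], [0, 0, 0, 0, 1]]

Multiply R1 by -1/3.
  [ 1   0  1/3  -1  -1 ]
  [ 0  -1    0  -3  -3 ]
  [ 7   0    2  -7  -6 ]
  [ 0   0    0   0   1 ]
Subtract 7 times R1 from R3.
  [ 1   0   1/3  -1  -1 ]
  [ 0  -1     0  -3  -3 ]
  [ 0   0  -1/3   0   1 ]
  [ 0   0     0   0   1 ]
Multiply R2 by -1.
  [ 1  0   1/3  -1  -1 ]
  [ 0  1     0   3   3 ]
  [ 0  0  -1/3   0   1 ]
  [ 0  0     0   0   1 ]
Multiply R3 by -3.
  [ 1  0  1/3  -1  -1 ]
  [ 0  1    0   3   3 ]
  [ 0  0    1   0  -3 ]
  [ 0  0    0   0   1 ]
Add 3 times R4 to R3.
  [ 1  0  1/3  -1  -1 ]
  [ 0  1    0   3   3 ]
  [ 0  0    1   0   0 ]
  [ 0  0    0   0   1 ]
Subtract 3 times R4 from R2.
  [ 1  0  1/3  -1  -1 ]
  [ 0  1    0   3   0 ]
  [ 0  0    1   0   0 ]
  [ 0  0    0   0   1 ]
Add R4 to R1.
  [ 1  0  1/3  -1  0 ]
  [ 0  1    0   3  0 ]
  [ 0  0    1   0  0 ]
  [ 0  0    0   0  1 ]
Subtract 1/3 times R3 from R1.
  [ 1  0  0  -1  0 ]
  [ 0  1  0   3  0 ]
  [ 0  0  1   0  0 ]
  [ 0  0  0   0  1 ]

[[1, 0, 0, -1, 0], [0, 1, 0, 3, 0], [0, 0, 1, 0, 0], [0, 0, 0, 0, 1]]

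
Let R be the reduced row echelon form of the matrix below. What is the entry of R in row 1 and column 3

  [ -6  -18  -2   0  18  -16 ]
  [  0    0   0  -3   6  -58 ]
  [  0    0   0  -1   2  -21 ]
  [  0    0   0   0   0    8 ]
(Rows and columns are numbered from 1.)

R1 := -1/6·R1
  [ 1  3  1/3   0  -3  8/3 ]
  [ 0  0    0  -3   6  -58 ]
  [ 0  0    0  -1   2  -21 ]
  [ 0  0    0   0   0    8 ]
R2 := -1/3·R2
  [ 1  3  1/3   0  -3   8/3 ]
  [ 0  0    0   1  -2  58/3 ]
  [ 0  0    0  -1   2   -21 ]
  [ 0  0    0   0   0     8 ]
R3 := R3 + R2
  [ 1  3  1/3  0  -3   8/3 ]
  [ 0  0    0  1  -2  58/3 ]
  [ 0  0    0  0   0  -5/3 ]
  [ 0  0    0  0   0     8 ]
R3 := -3/5·R3
  [ 1  3  1/3  0  -3   8/3 ]
  [ 0  0    0  1  -2  58/3 ]
  [ 0  0    0  0   0     1 ]
  [ 0  0    0  0   0     8 ]
R4 := R4 − 8·R3
  [ 1  3  1/3  0  -3   8/3 ]
  [ 0  0    0  1  -2  58/3 ]
  [ 0  0    0  0   0     1 ]
  [ 0  0    0  0   0     0 ]
R2 := R2 − 58/3·R3
  [ 1  3  1/3  0  -3  8/3 ]
  [ 0  0    0  1  -2    0 ]
  [ 0  0    0  0   0    1 ]
  [ 0  0    0  0   0    0 ]
R1 := R1 − 8/3·R3
  [ 1  3  1/3  0  -3  0 ]
  [ 0  0    0  1  -2  0 ]
  [ 0  0    0  0   0  1 ]
  [ 0  0    0  0   0  0 ]

1/3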